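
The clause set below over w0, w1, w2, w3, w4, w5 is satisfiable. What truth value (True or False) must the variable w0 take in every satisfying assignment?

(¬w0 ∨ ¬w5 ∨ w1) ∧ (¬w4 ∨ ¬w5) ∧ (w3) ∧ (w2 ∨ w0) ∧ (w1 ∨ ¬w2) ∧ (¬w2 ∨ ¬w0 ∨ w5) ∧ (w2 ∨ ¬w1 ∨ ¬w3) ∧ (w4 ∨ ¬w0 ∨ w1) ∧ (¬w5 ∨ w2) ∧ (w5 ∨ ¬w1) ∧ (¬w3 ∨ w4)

True

Suppose w0 = False.
Unit clause (w3) forces w3 = True.
Unit clause (w2) forces w2 = True.
Unit clause (w1) forces w1 = True.
Unit clause (w5) forces w5 = True.
Unit clause (¬w4) forces w4 = False.
That conflicts with the unit clause (w4).
So every satisfying assignment has w0 = True.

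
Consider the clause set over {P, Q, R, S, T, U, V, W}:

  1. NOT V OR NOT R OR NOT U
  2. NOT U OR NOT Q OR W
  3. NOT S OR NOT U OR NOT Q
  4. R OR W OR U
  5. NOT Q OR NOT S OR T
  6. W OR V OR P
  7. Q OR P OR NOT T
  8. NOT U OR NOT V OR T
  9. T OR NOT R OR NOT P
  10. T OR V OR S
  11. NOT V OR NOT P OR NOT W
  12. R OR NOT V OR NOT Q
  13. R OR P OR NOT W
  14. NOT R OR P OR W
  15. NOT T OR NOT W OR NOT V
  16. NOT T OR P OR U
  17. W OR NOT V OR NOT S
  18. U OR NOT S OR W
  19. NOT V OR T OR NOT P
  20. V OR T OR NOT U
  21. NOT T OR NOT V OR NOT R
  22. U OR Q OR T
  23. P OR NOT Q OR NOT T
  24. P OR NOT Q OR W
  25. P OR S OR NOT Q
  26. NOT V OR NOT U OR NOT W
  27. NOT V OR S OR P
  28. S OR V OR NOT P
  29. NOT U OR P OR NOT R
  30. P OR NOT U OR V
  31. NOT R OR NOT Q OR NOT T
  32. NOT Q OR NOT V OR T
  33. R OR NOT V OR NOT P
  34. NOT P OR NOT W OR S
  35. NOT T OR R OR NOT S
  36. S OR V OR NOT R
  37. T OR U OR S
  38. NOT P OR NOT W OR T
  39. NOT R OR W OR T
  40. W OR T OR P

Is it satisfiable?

Suppose V = false.
Suppose W = true.
Suppose T = true.
Suppose Q = false.
From the singleton clause (P), P = true.
From the singleton clause (S), S = true.
From the singleton clause (R), R = true.
No clause remains; U is free.
A satisfying assignment: P: true; Q: false; R: true; S: true; T: true; U: false; V: false; W: true.

Yes, satisfiable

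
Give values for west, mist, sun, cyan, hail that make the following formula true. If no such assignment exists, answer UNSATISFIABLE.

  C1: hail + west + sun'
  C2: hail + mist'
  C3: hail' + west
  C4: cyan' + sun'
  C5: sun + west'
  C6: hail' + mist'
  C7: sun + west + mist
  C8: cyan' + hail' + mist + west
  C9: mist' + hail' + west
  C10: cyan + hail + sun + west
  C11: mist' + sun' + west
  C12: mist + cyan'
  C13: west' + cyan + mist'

Case hail = 0:
Unit clause (mist') forces mist = 0.
Unit clause (cyan') forces cyan = 0.
Case west = 1:
Unit clause (sun) forces sun = 1.
Every clause now holds.

west=1,  mist=0,  sun=1,  cyan=0,  hail=0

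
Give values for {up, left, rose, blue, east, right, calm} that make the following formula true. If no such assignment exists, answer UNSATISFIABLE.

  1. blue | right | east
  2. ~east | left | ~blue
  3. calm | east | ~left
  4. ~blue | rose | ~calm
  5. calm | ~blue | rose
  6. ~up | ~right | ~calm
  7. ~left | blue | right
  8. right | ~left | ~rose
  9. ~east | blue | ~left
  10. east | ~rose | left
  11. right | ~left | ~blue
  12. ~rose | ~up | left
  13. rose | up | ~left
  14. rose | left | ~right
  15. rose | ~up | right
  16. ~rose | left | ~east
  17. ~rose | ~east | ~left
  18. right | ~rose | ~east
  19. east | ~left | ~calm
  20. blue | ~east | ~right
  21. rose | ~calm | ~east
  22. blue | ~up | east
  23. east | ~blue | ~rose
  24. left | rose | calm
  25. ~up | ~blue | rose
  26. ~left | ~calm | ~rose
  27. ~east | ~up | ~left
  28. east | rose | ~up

Suppose blue = 1.
Suppose east = 0.
(~rose) alone gives rose = 0.
(~calm) alone gives calm = 0.
Now (calm) is unsatisfied and unit — conflict.
That branch fails; take east = 1 instead.
(left) alone gives left = 1.
(right) alone gives right = 1.
(~rose) alone gives rose = 0.
(~calm) alone gives calm = 0.
Now (calm) is unsatisfied and unit — conflict.
Neither east = 1 nor east = 0 works.
That branch fails; take blue = 0 instead.
Suppose right = 1.
(~east) alone gives east = 0.
(~up) alone gives up = 0.
Suppose calm = 1.
(~left) alone gives left = 0.
(~rose) alone gives rose = 0.
Now (rose) is unsatisfied and unit — conflict.
That branch fails; take calm = 0 instead.
(~left) alone gives left = 0.
(~rose) alone gives rose = 0.
Now (rose) is unsatisfied and unit — conflict.
Neither calm = 1 nor calm = 0 works.
That branch fails; take right = 0 instead.
(east) alone gives east = 1.
(~left) alone gives left = 0.
(~rose) alone gives rose = 0.
(~up) alone gives up = 0.
(~calm) alone gives calm = 0.
Now (calm) is unsatisfied and unit — conflict.
Neither right = 1 nor right = 0 works.
Neither blue = 1 nor blue = 0 works.

UNSATISFIABLE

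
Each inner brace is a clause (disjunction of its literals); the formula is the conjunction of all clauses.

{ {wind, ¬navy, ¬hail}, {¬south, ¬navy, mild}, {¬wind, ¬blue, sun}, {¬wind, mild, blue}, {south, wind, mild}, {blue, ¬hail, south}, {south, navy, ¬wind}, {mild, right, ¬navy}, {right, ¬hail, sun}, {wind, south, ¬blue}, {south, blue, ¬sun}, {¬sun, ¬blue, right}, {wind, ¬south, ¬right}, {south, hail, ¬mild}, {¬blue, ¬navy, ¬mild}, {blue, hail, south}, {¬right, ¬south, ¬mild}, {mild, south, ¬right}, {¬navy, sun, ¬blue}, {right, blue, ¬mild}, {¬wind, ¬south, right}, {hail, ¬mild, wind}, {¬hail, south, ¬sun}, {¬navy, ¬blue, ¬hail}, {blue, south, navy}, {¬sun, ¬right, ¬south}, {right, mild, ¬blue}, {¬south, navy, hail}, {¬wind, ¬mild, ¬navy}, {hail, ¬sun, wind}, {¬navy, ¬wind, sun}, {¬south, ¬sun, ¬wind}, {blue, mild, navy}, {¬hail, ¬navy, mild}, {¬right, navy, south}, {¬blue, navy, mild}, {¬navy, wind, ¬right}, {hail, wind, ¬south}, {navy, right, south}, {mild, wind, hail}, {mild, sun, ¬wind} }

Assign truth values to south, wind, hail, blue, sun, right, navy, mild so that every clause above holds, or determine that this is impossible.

Try wind = True.
Try blue = False.
From the singleton clause (mild), mild = True.
From the singleton clause (right), right = True.
From the singleton clause (¬south), south = False.
From the singleton clause (¬hail), hail = False.
Now (hail) is unsatisfied and unit — conflict.
Undo blue and try blue = True.
From the singleton clause (sun), sun = True.
From the singleton clause (right), right = True.
From the singleton clause (¬south), south = False.
From the singleton clause (navy), navy = True.
From the singleton clause (¬mild), mild = False.
Now (mild) is unsatisfied and unit — conflict.
Neither blue = True nor blue = False works.
Undo wind and try wind = False.
Try navy = False.
Try south = True.
From the singleton clause (¬right), right = False.
From the singleton clause (hail), hail = True.
From the singleton clause (sun), sun = True.
From the singleton clause (¬blue), blue = False.
From the singleton clause (¬mild), mild = False.
Now (mild) is unsatisfied and unit — conflict.
Undo south and try south = False.
From the singleton clause (mild), mild = True.
From the singleton clause (¬blue), blue = False.
Now (blue) is unsatisfied and unit — conflict.
Neither south = True nor south = False works.
Undo navy and try navy = True.
From the singleton clause (¬hail), hail = False.
From the singleton clause (¬mild), mild = False.
Now (mild) is unsatisfied and unit — conflict.
Neither navy = True nor navy = False works.
Neither wind = True nor wind = False works.

UNSATISFIABLE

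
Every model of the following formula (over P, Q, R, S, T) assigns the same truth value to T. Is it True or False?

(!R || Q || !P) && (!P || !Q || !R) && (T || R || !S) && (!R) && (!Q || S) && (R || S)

True

Suppose T = false.
The clause (!R) is unit, so R = false.
The clause (!S) is unit, so S = false.
Now (S) is unsatisfied and unit — conflict.
So every satisfying assignment has T = True.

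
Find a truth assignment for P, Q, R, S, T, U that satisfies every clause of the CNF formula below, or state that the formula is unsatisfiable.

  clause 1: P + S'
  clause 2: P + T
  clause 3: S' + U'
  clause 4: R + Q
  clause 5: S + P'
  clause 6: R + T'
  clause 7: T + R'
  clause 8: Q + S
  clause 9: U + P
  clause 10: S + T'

P: 1; Q: 0; R: 1; S: 1; T: 1; U: 0

Branch on P: set P = 1.
The clause (S) is unit, so S = 1.
The clause (U') is unit, so U = 0.
Branch on R: set R = 1.
The clause (T) is unit, so T = 1.
Every clause is now satisfied; Q is unconstrained.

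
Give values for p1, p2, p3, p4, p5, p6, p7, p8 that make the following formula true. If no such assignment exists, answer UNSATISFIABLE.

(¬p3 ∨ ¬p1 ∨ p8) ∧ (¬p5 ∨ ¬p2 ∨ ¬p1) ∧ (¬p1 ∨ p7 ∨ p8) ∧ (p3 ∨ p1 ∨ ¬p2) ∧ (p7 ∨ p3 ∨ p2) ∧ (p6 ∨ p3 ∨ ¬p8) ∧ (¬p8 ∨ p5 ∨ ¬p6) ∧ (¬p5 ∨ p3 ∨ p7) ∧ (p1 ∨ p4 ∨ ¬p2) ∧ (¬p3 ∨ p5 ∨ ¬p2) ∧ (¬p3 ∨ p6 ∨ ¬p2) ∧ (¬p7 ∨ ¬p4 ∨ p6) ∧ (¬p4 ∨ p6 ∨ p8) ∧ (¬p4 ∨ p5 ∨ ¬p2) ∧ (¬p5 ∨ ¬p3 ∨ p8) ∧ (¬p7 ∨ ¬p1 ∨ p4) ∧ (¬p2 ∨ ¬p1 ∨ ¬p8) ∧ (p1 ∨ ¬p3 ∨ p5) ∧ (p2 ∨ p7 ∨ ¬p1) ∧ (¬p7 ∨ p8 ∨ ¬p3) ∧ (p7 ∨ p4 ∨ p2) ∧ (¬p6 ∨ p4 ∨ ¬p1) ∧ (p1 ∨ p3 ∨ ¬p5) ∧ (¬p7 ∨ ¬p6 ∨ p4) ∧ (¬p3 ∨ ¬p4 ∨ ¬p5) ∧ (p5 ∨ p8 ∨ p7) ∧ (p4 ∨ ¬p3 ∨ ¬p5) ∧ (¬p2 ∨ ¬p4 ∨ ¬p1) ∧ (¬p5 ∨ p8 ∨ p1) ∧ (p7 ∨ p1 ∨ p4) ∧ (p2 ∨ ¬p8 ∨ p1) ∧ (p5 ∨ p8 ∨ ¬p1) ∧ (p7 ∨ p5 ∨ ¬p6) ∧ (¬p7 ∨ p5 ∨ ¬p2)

p1=False, p2=False, p3=False, p4=False, p5=False, p6=False, p7=True, p8=False

Case p3 = False:
Case p1 = False:
The clause (¬p2) is unit, so p2 = False.
The clause (p7) is unit, so p7 = True.
The clause (¬p5) is unit, so p5 = False.
The clause (¬p8) is unit, so p8 = False.
Case p4 = False:
The clause (¬p6) is unit, so p6 = False.
Every clause now holds.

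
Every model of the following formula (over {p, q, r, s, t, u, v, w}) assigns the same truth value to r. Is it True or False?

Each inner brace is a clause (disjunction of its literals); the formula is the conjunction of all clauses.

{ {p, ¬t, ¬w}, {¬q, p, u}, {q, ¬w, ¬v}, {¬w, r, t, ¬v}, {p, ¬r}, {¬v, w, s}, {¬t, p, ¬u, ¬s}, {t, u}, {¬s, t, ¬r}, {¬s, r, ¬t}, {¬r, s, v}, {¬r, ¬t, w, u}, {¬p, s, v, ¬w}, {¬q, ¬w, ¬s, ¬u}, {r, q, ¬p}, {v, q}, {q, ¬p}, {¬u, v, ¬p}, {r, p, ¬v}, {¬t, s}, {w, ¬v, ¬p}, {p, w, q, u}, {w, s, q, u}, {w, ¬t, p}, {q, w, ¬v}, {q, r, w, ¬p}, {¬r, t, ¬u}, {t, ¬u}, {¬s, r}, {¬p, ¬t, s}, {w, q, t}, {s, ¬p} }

True

Suppose r = False.
From the singleton clause (¬s), s = False.
From the singleton clause (¬t), t = False.
From the singleton clause (u), u = True.
Now (¬u) is unsatisfied and unit — conflict.
So every satisfying assignment has r = True.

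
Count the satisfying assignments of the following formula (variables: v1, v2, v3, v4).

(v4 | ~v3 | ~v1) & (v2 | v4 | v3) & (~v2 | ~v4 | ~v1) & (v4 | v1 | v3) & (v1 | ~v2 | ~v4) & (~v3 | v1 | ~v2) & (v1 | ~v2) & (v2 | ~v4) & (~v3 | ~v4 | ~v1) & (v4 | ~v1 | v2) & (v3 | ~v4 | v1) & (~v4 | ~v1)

2

There are 2^4 = 16 truth assignments over (v1, v2, v3, v4).
Check each against the 12 clauses (columns in the order v1, v2, v3, v4):
  F F F F  ✗ fails (v2 | v4 | v3)
  F F F T  ✗ fails (v2 | ~v4)
  F F T F  ✓ satisfies all
  F F T T  ✗ fails (v2 | ~v4)
  F T F F  ✗ fails (v4 | v1 | v3)
  F T F T  ✗ fails (v1 | ~v2 | ~v4)
  F T T F  ✗ fails (~v3 | v1 | ~v2)
  F T T T  ✗ fails (v1 | ~v2 | ~v4)
  T F F F  ✗ fails (v2 | v4 | v3)
  T F F T  ✗ fails (v2 | ~v4)
  T F T F  ✗ fails (v4 | ~v3 | ~v1)
  T F T T  ✗ fails (v2 | ~v4)
  T T F F  ✓ satisfies all
  T T F T  ✗ fails (~v2 | ~v4 | ~v1)
  T T T F  ✗ fails (v4 | ~v3 | ~v1)
  T T T T  ✗ fails (~v2 | ~v4 | ~v1)
2 of the 16 rows are models.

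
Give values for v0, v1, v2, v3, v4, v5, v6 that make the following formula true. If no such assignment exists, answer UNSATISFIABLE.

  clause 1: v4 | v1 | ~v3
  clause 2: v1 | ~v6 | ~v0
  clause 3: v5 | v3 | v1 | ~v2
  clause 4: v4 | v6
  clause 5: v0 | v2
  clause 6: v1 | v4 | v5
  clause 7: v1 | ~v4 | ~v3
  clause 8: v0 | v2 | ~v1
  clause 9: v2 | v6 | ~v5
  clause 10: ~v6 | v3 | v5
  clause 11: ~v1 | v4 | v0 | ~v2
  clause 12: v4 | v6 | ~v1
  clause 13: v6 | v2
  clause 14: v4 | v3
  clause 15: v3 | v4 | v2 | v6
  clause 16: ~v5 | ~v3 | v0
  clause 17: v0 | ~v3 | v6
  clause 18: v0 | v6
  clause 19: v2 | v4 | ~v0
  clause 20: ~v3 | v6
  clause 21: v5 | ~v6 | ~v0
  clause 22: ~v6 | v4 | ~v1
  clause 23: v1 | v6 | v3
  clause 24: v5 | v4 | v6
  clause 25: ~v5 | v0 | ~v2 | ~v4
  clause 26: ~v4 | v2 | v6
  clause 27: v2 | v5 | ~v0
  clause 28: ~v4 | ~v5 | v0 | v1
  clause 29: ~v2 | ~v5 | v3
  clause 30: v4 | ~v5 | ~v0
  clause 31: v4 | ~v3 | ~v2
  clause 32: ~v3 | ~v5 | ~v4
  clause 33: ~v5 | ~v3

v0: 0,  v1: 1,  v2: 1,  v3: 1,  v4: 1,  v5: 0,  v6: 1

Suppose v4 = 1.
Suppose v0 = 0.
Unit clause (v2) forces v2 = 1.
Unit clause (v6) forces v6 = 1.
Unit clause (~v5) forces v5 = 0.
Unit clause (v3) forces v3 = 1.
Unit clause (v1) forces v1 = 1.
All clauses are satisfied.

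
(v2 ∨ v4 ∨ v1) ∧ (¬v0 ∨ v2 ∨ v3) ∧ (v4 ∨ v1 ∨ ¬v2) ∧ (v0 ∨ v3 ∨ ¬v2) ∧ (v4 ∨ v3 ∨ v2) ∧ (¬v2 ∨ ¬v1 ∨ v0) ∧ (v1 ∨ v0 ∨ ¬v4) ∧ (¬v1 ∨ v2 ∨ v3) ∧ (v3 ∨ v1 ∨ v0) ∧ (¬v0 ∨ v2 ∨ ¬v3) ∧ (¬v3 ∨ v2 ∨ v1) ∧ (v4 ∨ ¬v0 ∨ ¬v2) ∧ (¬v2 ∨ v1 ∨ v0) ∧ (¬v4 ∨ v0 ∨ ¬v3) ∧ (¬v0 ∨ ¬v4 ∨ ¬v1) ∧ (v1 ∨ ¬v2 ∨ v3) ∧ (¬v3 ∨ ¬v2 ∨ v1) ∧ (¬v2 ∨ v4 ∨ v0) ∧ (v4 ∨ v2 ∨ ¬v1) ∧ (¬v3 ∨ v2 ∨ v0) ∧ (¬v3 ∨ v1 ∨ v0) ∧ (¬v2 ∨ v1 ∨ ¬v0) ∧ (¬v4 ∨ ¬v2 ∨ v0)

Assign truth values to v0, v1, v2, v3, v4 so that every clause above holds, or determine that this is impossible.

Suppose v2 = True.
Suppose v4 = True.
The clause (v0) is unit, so v0 = True.
The clause (¬v1) is unit, so v1 = False.
That conflicts with the unit clause (v1).
That branch fails; take v4 = False instead.
The clause (v1) is unit, so v1 = True.
The clause (v0) is unit, so v0 = True.
That conflicts with the unit clause (¬v0).
Neither v4 = True nor v4 = False works.
That branch fails; take v2 = False instead.
Suppose v4 = True.
Suppose v0 = False.
The clause (v1) is unit, so v1 = True.
The clause (v3) is unit, so v3 = True.
That conflicts with the unit clause (¬v3).
That branch fails; take v0 = True instead.
The clause (v3) is unit, so v3 = True.
That conflicts with the unit clause (¬v3).
Neither v0 = True nor v0 = False works.
That branch fails; take v4 = False instead.
The clause (v1) is unit, so v1 = True.
That conflicts with the unit clause (¬v1).
Neither v4 = True nor v4 = False works.
Neither v2 = True nor v2 = False works.

UNSATISFIABLE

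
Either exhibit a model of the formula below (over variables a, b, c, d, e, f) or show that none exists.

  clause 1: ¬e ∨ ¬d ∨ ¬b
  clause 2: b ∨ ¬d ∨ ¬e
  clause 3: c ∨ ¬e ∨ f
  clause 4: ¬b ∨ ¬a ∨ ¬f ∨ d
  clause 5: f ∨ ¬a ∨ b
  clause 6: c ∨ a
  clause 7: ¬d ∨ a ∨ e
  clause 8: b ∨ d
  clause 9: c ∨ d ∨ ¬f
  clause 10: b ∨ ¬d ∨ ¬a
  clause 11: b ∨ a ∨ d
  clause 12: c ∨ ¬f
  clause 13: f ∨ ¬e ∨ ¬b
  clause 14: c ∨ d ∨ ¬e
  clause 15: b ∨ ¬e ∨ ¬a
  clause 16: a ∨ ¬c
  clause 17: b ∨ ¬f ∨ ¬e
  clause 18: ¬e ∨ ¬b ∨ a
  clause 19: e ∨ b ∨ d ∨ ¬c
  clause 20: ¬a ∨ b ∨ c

a ↦ True,  b ↦ True,  c ↦ True,  d ↦ False,  e ↦ False,  f ↦ False

Suppose c = True.
(a) alone gives a = True.
Suppose f = False.
(b) alone gives b = True.
(¬e) alone gives e = False.
No clause remains; d is free.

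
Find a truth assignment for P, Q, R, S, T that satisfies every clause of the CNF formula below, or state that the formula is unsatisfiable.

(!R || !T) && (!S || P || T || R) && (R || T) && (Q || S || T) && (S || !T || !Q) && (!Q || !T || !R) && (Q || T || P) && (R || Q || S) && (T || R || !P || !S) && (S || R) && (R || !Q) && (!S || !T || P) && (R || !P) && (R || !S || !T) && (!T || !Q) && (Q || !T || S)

Case R = true:
From the singleton clause (!T), T = false.
Case Q = false:
From the singleton clause (S), S = true.
From the singleton clause (P), P = true.
All clauses are satisfied.

P ↦ true,  Q ↦ false,  R ↦ true,  S ↦ true,  T ↦ false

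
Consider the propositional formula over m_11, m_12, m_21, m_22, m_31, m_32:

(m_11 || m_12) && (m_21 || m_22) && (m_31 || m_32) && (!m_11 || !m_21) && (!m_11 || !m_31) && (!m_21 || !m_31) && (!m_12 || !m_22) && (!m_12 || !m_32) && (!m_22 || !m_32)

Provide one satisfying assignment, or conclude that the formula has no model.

Suppose m_11 = true.
(!m_21) alone gives m_21 = false.
(m_22) alone gives m_22 = true.
(!m_31) alone gives m_31 = false.
(m_32) alone gives m_32 = true.
Now (!m_32) is unsatisfied and unit — conflict.
Backtrack on m_11: now try m_11 = false.
(m_12) alone gives m_12 = true.
(!m_22) alone gives m_22 = false.
(m_21) alone gives m_21 = true.
(!m_31) alone gives m_31 = false.
(m_32) alone gives m_32 = true.
Now (!m_32) is unsatisfied and unit — conflict.
Either choice for m_11 ends in contradiction.

UNSATISFIABLE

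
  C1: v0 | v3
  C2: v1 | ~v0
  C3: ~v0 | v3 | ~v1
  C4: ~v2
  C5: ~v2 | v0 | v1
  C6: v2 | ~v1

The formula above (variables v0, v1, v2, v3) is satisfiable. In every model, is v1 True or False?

False

Suppose v1 = 1.
From the singleton clause (~v2), v2 = 0.
That conflicts with the unit clause (v2).
So every satisfying assignment has v1 = False.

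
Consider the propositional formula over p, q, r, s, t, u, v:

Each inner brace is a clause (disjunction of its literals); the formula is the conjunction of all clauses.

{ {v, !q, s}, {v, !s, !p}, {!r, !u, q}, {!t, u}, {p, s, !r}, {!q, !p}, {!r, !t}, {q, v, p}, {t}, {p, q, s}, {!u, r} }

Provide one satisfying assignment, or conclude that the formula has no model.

Unit clause (t) forces t = true.
Unit clause (u) forces u = true.
Unit clause (!r) forces r = false.
Now (r) is unsatisfied and unit — conflict.

UNSATISFIABLE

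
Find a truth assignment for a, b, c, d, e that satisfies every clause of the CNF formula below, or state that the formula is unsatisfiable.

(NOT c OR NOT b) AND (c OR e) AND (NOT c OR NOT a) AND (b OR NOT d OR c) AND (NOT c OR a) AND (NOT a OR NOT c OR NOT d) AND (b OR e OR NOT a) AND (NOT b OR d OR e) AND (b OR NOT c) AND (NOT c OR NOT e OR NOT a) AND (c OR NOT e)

UNSATISFIABLE

Case c = false:
Unit clause (e) forces e = true.
Now (NOT e) is unsatisfied and unit — conflict.
Backtrack on c: now try c = true.
Unit clause (NOT b) forces b = false.
Now (b) is unsatisfied and unit — conflict.
Both values of c lead to a conflict.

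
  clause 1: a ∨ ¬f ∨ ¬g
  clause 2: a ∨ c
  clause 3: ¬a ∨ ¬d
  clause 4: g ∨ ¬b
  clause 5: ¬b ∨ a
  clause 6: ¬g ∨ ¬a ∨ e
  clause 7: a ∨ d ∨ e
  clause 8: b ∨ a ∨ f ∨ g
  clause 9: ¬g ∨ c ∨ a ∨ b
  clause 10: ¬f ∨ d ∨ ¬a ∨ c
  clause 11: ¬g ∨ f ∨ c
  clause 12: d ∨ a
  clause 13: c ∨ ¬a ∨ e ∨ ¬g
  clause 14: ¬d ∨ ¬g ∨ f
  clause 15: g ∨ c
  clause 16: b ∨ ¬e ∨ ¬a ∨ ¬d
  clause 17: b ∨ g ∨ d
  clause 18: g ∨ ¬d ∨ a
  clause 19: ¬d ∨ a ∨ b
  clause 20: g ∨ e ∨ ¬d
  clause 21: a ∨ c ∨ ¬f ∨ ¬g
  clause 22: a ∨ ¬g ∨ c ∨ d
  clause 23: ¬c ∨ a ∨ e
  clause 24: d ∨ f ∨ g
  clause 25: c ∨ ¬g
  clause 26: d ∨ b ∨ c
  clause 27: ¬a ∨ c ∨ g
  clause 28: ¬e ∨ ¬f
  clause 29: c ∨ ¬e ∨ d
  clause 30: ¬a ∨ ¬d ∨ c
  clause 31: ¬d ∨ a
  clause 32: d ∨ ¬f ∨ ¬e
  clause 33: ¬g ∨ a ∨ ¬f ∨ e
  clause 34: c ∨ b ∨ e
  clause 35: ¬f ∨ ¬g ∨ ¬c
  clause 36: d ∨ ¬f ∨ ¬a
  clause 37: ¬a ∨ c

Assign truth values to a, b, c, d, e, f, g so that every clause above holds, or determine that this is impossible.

Case a = True:
Unit clause (¬d) forces d = False.
Unit clause (¬f) forces f = False.
Unit clause (g) forces g = True.
Unit clause (e) forces e = True.
Unit clause (c) forces c = True.
Every clause is now satisfied; b is unconstrained.

a: True; b: True; c: True; d: False; e: True; f: False; g: True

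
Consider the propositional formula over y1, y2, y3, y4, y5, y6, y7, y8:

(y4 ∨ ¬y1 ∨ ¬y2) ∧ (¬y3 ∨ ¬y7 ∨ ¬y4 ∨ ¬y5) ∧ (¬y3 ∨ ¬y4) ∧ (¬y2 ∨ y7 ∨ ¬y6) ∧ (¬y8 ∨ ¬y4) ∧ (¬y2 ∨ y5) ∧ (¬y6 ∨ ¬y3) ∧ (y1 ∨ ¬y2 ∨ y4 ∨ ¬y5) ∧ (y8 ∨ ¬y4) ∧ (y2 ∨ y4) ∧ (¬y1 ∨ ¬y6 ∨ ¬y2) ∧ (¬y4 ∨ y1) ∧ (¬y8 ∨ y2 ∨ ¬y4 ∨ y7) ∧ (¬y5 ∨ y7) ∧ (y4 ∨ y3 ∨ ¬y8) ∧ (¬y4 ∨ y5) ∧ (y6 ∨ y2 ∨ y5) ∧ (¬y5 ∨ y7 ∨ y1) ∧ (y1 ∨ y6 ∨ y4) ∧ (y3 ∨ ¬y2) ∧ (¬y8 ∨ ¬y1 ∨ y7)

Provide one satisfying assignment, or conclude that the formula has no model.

Case y3 = False:
The clause (¬y2) is unit, so y2 = False.
The clause (y4) is unit, so y4 = True.
The clause (¬y8) is unit, so y8 = False.
But (y8) is also a unit clause — contradiction.
So y3 must be the other value — set y3 = True.
The clause (¬y4) is unit, so y4 = False.
The clause (¬y6) is unit, so y6 = False.
The clause (y2) is unit, so y2 = True.
The clause (¬y1) is unit, so y1 = False.
But (y1) is also a unit clause — contradiction.
Either choice for y3 ends in contradiction.

UNSATISFIABLE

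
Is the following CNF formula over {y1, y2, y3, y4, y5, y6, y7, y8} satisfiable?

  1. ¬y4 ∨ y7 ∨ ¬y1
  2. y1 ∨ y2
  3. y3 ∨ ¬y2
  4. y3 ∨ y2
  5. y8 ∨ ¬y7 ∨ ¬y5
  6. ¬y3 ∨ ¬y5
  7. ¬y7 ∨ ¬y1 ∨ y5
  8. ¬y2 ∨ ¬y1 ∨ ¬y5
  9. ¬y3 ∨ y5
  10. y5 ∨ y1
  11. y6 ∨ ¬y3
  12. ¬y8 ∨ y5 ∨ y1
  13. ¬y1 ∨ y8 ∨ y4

Unsatisfiable

Branch on y1: set y1 = True.
Branch on y4: set y4 = False.
From the singleton clause (y8), y8 = True.
Branch on y3: set y3 = True.
From the singleton clause (¬y5), y5 = False.
But (y5) is also a unit clause — contradiction.
Undo y3 and try y3 = False.
From the singleton clause (¬y2), y2 = False.
But (y2) is also a unit clause — contradiction.
Neither y3 = True nor y3 = False works.
Undo y4 and try y4 = True.
From the singleton clause (y7), y7 = True.
From the singleton clause (y5), y5 = True.
From the singleton clause (y8), y8 = True.
From the singleton clause (¬y3), y3 = False.
From the singleton clause (¬y2), y2 = False.
But (y2) is also a unit clause — contradiction.
Neither y4 = True nor y4 = False works.
Undo y1 and try y1 = False.
From the singleton clause (y2), y2 = True.
From the singleton clause (y3), y3 = True.
From the singleton clause (¬y5), y5 = False.
But (y5) is also a unit clause — contradiction.
Neither y1 = True nor y1 = False works.
No assignment satisfies every clause.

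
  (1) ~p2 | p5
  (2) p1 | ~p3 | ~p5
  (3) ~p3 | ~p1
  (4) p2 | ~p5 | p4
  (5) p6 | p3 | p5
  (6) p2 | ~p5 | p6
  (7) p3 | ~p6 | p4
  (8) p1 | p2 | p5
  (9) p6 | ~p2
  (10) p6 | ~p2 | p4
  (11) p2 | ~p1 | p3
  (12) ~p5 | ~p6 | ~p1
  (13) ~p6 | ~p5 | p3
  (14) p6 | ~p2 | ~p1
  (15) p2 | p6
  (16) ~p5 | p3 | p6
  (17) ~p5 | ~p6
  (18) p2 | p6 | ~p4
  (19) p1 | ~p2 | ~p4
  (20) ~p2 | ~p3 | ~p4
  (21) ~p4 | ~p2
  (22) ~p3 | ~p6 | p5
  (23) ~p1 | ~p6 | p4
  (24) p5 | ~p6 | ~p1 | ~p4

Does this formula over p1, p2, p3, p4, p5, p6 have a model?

Suppose p2 = 0.
The clause (p6) is unit, so p6 = 1.
The clause (~p5) is unit, so p5 = 0.
The clause (p1) is unit, so p1 = 1.
The clause (~p3) is unit, so p3 = 0.
That conflicts with the unit clause (p3).
Undo p2 and try p2 = 1.
The clause (p5) is unit, so p5 = 1.
The clause (p6) is unit, so p6 = 1.
That conflicts with the unit clause (~p6).
Both values of p2 lead to a conflict.
No assignment satisfies every clause.

No, unsatisfiable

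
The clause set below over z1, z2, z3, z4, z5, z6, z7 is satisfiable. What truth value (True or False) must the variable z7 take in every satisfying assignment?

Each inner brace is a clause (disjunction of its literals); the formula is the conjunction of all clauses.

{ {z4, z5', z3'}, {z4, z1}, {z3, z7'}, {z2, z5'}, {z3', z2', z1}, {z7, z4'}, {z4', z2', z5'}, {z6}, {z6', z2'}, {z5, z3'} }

Suppose z7 = 1.
From the singleton clause (z3), z3 = 1.
From the singleton clause (z6), z6 = 1.
From the singleton clause (z2'), z2 = 0.
From the singleton clause (z5'), z5 = 0.
But (z5) is also a unit clause — contradiction.
So every satisfying assignment has z7 = False.

False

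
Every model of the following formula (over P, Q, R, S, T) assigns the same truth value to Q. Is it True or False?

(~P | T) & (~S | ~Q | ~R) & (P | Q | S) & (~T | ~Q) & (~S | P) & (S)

Suppose Q = 1.
(~T) alone gives T = 0.
(~P) alone gives P = 0.
(~S) alone gives S = 0.
That conflicts with the unit clause (S).
So every satisfying assignment has Q = False.

False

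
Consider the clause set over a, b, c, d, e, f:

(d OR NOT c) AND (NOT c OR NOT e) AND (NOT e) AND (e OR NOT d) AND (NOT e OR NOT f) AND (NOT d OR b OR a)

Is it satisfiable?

Unit clause (NOT e) forces e = false.
Unit clause (NOT d) forces d = false.
Unit clause (NOT c) forces c = false.
Every clause is now satisfied; a, b, f are unconstrained.
A satisfying assignment: a ↦ true, b ↦ false, c ↦ false, d ↦ false, e ↦ false, f ↦ true.

Yes, satisfiable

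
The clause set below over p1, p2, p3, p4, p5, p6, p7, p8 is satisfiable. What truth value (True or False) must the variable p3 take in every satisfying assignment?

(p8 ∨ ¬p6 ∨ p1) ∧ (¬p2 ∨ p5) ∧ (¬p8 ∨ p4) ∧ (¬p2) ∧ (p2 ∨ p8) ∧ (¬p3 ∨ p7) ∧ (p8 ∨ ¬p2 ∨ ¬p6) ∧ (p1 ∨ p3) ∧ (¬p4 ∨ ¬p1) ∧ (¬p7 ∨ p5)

Suppose p3 = False.
From the singleton clause (¬p2), p2 = False.
From the singleton clause (p8), p8 = True.
From the singleton clause (p4), p4 = True.
From the singleton clause (p1), p1 = True.
That conflicts with the unit clause (¬p1).
So every satisfying assignment has p3 = True.

True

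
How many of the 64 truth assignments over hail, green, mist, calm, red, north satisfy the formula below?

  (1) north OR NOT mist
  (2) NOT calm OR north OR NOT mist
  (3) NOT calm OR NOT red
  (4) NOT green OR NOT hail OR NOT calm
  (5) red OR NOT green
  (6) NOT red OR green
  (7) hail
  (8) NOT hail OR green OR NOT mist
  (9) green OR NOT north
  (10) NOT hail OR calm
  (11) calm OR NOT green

There are 2^6 = 64 truth assignments over (hail, green, mist, calm, red, north).
Split on red. With red = true, the clauses containing red are satisfied and NOT red drops from the rest; 0 of the 2^5 = 32 assignments to the other variables satisfy what remains.
With red = false, by the same count on the reduced clause set, 1 assignment works.
Total: 0 + 1 = 1.

1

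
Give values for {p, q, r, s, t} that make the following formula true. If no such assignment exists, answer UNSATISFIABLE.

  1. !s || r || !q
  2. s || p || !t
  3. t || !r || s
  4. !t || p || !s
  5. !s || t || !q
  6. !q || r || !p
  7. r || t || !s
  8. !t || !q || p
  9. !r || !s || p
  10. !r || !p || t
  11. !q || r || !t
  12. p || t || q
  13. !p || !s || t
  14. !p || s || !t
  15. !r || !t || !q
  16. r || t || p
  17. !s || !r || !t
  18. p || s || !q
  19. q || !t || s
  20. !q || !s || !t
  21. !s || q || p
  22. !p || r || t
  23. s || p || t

Try s = true.
Try r = false.
The clause (!q) is unit, so q = false.
The clause (t) is unit, so t = true.
The clause (p) is unit, so p = true.
All clauses are satisfied.

p=true, q=false, r=false, s=true, t=true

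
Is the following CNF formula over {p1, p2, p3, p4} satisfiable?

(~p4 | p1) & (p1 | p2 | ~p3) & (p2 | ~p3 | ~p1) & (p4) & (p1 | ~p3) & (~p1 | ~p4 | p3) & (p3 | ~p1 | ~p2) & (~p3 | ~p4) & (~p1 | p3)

The clause (p4) is unit, so p4 = 1.
The clause (p1) is unit, so p1 = 1.
The clause (p3) is unit, so p3 = 1.
That conflicts with the unit clause (~p3).
No assignment satisfies every clause.

No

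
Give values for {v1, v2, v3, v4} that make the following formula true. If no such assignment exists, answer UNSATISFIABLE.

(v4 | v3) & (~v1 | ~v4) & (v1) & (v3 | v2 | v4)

v1: 1,  v2: 0,  v3: 1,  v4: 0

(v1) alone gives v1 = 1.
(~v4) alone gives v4 = 0.
(v3) alone gives v3 = 1.
No clause remains; v2 is free.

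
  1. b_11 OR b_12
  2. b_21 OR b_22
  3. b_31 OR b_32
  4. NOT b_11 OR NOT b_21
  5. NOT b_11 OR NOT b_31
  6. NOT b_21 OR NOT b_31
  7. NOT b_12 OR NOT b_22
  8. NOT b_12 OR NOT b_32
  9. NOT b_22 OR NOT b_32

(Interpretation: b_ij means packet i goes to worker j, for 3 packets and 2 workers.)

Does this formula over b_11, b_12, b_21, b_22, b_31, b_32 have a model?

Case b_11 = true:
The clause (NOT b_21) is unit, so b_21 = false.
The clause (b_22) is unit, so b_22 = true.
The clause (NOT b_31) is unit, so b_31 = false.
The clause (b_32) is unit, so b_32 = true.
But (NOT b_32) is also a unit clause — contradiction.
So b_11 must be the other value — set b_11 = false.
The clause (b_12) is unit, so b_12 = true.
The clause (NOT b_22) is unit, so b_22 = false.
The clause (b_21) is unit, so b_21 = true.
The clause (NOT b_31) is unit, so b_31 = false.
The clause (b_32) is unit, so b_32 = true.
But (NOT b_32) is also a unit clause — contradiction.
Neither b_11 = true nor b_11 = false works.
No assignment satisfies every clause.

No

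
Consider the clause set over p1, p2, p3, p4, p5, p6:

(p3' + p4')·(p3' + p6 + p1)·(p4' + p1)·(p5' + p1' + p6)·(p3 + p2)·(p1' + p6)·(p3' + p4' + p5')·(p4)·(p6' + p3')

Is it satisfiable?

Unit clause (p4) forces p4 = 1.
Unit clause (p3') forces p3 = 0.
Unit clause (p1) forces p1 = 1.
Unit clause (p2) forces p2 = 1.
Unit clause (p6) forces p6 = 1.
Every clause is now satisfied; p5 is unconstrained.
A satisfying assignment: p1=1,  p2=1,  p3=0,  p4=1,  p5=1,  p6=1.

Yes, satisfiable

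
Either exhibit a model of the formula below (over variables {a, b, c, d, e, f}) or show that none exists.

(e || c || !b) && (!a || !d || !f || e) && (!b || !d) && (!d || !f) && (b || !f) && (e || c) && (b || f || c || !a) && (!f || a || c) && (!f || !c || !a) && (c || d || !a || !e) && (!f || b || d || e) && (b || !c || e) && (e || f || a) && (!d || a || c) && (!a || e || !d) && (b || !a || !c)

Case b = true:
From the singleton clause (!d), d = false.
Case e = false:
From the singleton clause (c), c = true.
Case f = true:
From the singleton clause (!a), a = false.
Every clause now holds.

a ↦ false,  b ↦ true,  c ↦ true,  d ↦ false,  e ↦ false,  f ↦ true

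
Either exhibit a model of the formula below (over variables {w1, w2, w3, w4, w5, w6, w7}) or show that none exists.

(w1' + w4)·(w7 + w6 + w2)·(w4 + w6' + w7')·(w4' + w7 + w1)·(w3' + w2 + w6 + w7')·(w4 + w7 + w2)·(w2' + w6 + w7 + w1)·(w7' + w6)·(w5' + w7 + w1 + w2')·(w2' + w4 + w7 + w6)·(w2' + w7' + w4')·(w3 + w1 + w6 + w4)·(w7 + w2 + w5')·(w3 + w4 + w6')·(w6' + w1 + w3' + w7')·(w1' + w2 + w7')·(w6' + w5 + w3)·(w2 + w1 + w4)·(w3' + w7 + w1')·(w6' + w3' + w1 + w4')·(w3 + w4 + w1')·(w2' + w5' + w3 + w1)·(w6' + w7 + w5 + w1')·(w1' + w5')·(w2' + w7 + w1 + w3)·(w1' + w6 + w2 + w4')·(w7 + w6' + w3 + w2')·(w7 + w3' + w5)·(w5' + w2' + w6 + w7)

Try w1 = 1.
(w4) alone gives w4 = 1.
(w5') alone gives w5 = 0.
Try w7 = 0.
(w3') alone gives w3 = 0.
(w6') alone gives w6 = 0.
(w2) alone gives w2 = 1.
All clauses are satisfied.

w1=1,  w2=1,  w3=0,  w4=1,  w5=0,  w6=0,  w7=0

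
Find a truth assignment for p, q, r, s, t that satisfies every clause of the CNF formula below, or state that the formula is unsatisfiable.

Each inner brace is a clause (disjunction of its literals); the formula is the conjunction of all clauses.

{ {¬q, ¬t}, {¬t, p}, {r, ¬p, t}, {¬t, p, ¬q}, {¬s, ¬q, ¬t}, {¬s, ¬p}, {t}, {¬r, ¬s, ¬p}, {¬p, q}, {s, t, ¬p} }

UNSATISFIABLE

Unit clause (t) forces t = True.
Unit clause (¬q) forces q = False.
Unit clause (p) forces p = True.
That conflicts with the unit clause (¬p).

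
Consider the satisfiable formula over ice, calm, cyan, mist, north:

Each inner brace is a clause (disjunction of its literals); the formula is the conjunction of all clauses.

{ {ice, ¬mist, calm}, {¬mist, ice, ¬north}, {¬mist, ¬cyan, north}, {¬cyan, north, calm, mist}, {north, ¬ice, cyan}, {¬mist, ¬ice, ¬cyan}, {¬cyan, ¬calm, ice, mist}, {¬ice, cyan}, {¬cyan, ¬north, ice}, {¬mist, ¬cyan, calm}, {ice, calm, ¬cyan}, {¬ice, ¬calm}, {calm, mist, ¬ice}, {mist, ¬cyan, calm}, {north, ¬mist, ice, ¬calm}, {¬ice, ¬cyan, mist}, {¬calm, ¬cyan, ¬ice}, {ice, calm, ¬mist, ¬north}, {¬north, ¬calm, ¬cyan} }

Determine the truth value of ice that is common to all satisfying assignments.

Suppose ice = True.
From the singleton clause (cyan), cyan = True.
From the singleton clause (¬mist), mist = False.
Now (mist) is unsatisfied and unit — conflict.
So every satisfying assignment has ice = False.

False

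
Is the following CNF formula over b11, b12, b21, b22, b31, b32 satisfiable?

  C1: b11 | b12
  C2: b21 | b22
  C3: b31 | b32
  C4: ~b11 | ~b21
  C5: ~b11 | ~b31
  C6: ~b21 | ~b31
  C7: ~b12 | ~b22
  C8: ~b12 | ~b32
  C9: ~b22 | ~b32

No, unsatisfiable

Suppose b11 = 1.
The clause (~b21) is unit, so b21 = 0.
The clause (b22) is unit, so b22 = 1.
The clause (~b31) is unit, so b31 = 0.
The clause (b32) is unit, so b32 = 1.
That conflicts with the unit clause (~b32).
So b11 must be the other value — set b11 = 0.
The clause (b12) is unit, so b12 = 1.
The clause (~b22) is unit, so b22 = 0.
The clause (b21) is unit, so b21 = 1.
The clause (~b31) is unit, so b31 = 0.
The clause (b32) is unit, so b32 = 1.
That conflicts with the unit clause (~b32).
Neither b11 = 1 nor b11 = 0 works.
No assignment satisfies every clause.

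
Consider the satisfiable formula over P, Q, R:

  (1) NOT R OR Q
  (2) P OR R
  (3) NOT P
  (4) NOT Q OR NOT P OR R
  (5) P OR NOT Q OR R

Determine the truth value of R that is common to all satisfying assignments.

Suppose R = false.
Unit clause (P) forces P = true.
But (NOT P) is also a unit clause — contradiction.
So every satisfying assignment has R = True.

True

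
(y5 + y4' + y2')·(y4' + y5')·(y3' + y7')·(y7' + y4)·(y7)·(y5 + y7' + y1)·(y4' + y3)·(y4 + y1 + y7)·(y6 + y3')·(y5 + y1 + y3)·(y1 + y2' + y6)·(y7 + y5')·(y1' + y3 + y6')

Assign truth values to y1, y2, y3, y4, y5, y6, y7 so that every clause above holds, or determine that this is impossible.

UNSATISFIABLE

(y7) alone gives y7 = 1.
(y3') alone gives y3 = 0.
(y4) alone gives y4 = 1.
But (y4') is also a unit clause — contradiction.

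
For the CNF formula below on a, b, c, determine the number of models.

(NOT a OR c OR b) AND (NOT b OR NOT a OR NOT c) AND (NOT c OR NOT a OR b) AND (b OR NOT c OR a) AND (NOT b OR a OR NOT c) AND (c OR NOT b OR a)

2

There are 2^3 = 8 truth assignments over (a, b, c).
Check each against the 6 clauses (columns in the order a, b, c):
  F F F  ✓ satisfies all
  F F T  ✗ fails (b OR NOT c OR a)
  F T F  ✗ fails (c OR NOT b OR a)
  F T T  ✗ fails (NOT b OR a OR NOT c)
  T F F  ✗ fails (NOT a OR c OR b)
  T F T  ✗ fails (NOT c OR NOT a OR b)
  T T F  ✓ satisfies all
  T T T  ✗ fails (NOT b OR NOT a OR NOT c)
2 of the 8 rows are models.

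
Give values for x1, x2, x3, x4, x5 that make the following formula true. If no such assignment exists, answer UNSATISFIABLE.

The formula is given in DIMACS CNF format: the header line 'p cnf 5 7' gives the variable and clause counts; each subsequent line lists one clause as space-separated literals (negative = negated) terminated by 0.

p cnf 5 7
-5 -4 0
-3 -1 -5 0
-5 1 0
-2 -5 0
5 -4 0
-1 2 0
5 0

UNSATISFIABLE

(x5) alone gives x5 = True.
(¬x4) alone gives x4 = False.
(x1) alone gives x1 = True.
(¬x3) alone gives x3 = False.
(¬x2) alone gives x2 = False.
Now (x2) is unsatisfied and unit — conflict.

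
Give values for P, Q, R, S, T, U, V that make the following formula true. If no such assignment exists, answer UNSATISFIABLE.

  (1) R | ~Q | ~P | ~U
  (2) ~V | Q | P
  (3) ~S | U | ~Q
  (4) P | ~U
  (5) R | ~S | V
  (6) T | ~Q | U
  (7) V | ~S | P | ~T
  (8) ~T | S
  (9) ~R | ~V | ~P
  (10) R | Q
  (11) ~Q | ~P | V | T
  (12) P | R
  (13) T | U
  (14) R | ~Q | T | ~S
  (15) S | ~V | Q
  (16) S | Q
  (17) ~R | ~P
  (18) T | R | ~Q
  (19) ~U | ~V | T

UNSATISFIABLE

Case P = 1:
The clause (~R) is unit, so R = 0.
The clause (Q) is unit, so Q = 1.
The clause (~U) is unit, so U = 0.
The clause (~S) is unit, so S = 0.
The clause (T) is unit, so T = 1.
Now (~T) is unsatisfied and unit — conflict.
That branch fails; take P = 0 instead.
The clause (~U) is unit, so U = 0.
The clause (R) is unit, so R = 1.
The clause (T) is unit, so T = 1.
The clause (S) is unit, so S = 1.
The clause (~Q) is unit, so Q = 0.
The clause (~V) is unit, so V = 0.
Now (V) is unsatisfied and unit — conflict.
Neither P = 1 nor P = 0 works.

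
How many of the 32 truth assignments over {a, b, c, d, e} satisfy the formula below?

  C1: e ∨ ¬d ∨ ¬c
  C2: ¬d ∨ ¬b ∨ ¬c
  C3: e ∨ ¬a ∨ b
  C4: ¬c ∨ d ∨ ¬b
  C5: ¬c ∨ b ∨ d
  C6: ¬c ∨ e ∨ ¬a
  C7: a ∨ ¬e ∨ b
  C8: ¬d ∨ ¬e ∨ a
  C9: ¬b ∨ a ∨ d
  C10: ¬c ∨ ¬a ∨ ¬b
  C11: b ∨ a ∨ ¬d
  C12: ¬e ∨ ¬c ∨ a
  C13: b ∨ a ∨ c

8

There are 2^5 = 32 truth assignments over (a, b, c, d, e).
Split on e. With e = True, the clauses containing e are satisfied and ¬e drops from the rest; 5 of the 2^4 = 16 assignments to the other variables satisfy what remains.
With e = False, by the same count on the reduced clause set, 3 assignments work.
(One model: a=F, b=T, c=F, d=T, e=F.)
Total: 5 + 3 = 8.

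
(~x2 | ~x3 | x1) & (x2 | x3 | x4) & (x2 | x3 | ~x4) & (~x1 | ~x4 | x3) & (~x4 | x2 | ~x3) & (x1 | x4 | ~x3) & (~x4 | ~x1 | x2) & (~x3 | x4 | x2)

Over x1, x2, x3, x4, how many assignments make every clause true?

There are 2^4 = 16 truth assignments over (x1, x2, x3, x4).
Check each against the 8 clauses (columns in the order x1, x2, x3, x4):
  F F F F  ✗ fails (x2 | x3 | x4)
  F F F T  ✗ fails (x2 | x3 | ~x4)
  F F T F  ✗ fails (x1 | x4 | ~x3)
  F F T T  ✗ fails (~x4 | x2 | ~x3)
  F T F F  ✓ satisfies all
  F T F T  ✓ satisfies all
  F T T F  ✗ fails (~x2 | ~x3 | x1)
  F T T T  ✗ fails (~x2 | ~x3 | x1)
  T F F F  ✗ fails (x2 | x3 | x4)
  T F F T  ✗ fails (x2 | x3 | ~x4)
  T F T F  ✗ fails (~x3 | x4 | x2)
  T F T T  ✗ fails (~x4 | x2 | ~x3)
  T T F F  ✓ satisfies all
  T T F T  ✗ fails (~x1 | ~x4 | x3)
  T T T F  ✓ satisfies all
  T T T T  ✓ satisfies all
5 of the 16 rows are models.

5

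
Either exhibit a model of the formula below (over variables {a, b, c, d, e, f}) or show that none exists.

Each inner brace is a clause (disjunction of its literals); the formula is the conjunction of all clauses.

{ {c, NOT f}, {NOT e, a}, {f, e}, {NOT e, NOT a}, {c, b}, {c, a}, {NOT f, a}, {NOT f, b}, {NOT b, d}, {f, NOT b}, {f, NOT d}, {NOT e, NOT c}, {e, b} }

a ↦ true,  b ↦ true,  c ↦ true,  d ↦ true,  e ↦ false,  f ↦ true

Case c = true:
From the singleton clause (NOT e), e = false.
From the singleton clause (f), f = true.
From the singleton clause (a), a = true.
From the singleton clause (b), b = true.
From the singleton clause (d), d = true.
Every clause now holds.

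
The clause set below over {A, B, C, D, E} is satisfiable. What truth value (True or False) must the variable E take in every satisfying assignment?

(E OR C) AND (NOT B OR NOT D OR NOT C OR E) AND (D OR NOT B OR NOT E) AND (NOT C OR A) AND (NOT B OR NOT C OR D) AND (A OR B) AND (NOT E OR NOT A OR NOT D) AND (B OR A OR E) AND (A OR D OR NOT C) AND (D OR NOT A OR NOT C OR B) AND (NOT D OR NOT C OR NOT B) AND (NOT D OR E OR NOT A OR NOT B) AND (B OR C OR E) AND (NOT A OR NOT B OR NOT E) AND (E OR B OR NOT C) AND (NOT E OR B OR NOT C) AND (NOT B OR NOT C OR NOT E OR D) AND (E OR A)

Suppose E = false.
From the singleton clause (C), C = true.
From the singleton clause (A), A = true.
From the singleton clause (B), B = true.
From the singleton clause (NOT D), D = false.
Now (D) is unsatisfied and unit — conflict.
So every satisfying assignment has E = True.

True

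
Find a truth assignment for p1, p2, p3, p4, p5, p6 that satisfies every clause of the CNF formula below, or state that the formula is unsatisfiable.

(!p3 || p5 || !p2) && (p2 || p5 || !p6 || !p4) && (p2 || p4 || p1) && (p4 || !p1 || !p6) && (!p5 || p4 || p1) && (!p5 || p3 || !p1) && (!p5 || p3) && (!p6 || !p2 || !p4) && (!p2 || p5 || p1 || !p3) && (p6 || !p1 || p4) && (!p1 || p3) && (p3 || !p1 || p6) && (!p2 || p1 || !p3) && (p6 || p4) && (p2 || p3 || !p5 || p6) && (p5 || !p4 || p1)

p1 ↦ false; p2 ↦ false; p3 ↦ true; p4 ↦ true; p5 ↦ true; p6 ↦ true

Suppose p5 = true.
Unit clause (p3) forces p3 = true.
Suppose p4 = true.
Suppose p6 = true.
Unit clause (!p2) forces p2 = false.
No clause remains; p1 is free.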